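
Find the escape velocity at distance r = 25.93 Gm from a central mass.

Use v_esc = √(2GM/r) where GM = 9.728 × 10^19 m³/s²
r = 25.93 Gm = 2.593 × 10^10 m
GM = 9.728 × 10^19 m³/s²
2GM/r = 2 × (9.728 × 10^19) / (2.593 × 10^10) = 7.50328 × 10^9 m²/s²
v_esc = √(2GM/r) = 86621.5 m/s ≈ 86.62 km/s

Final answer: 86.62 km/s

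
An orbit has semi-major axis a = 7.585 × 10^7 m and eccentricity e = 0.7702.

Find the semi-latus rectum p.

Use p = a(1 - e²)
a = 7.585 × 10^7 m
e = 0.7702,  e² = 0.593208,  1 − e² = 0.406792
p = a(1 − e²) = 7.585 × 10^7 m × 0.406792 = 3.08552 × 10^7 m ≈ 3.086 × 10^7 m

Final answer: p = 3.086 × 10^7 m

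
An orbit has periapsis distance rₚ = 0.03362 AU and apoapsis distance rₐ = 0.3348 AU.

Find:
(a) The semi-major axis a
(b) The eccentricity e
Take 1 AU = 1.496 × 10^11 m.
rₚ = 0.03362 AU = 5.02955 × 10^9 m
rₐ = 0.3348 AU = 5.00861 × 10^10 m
(a) a = (rₚ + rₐ)/2 = 2.75578 × 10^10 m ≈ 0.1842 AU
(b) e = (rₐ − rₚ)/(rₐ + rₚ) = (4.50565 × 10^10) / (5.51156 × 10^10) = 0.817491

Final answer:
(a) a = 0.1842 AU
(b) e = 0.8175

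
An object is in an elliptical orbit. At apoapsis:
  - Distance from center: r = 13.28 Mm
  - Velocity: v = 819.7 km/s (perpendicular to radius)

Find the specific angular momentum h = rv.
r = 13.28 Mm = 1.328 × 10^7 m
v = 819.7 km/s = 819700 m/s
h = rv = 1.328 × 10^7 × 819700 = 1.08856 × 10^13 m²/s ≈ 1.089 × 10^13 m²/s

Final answer: h = 1.089 × 10^13 m²/s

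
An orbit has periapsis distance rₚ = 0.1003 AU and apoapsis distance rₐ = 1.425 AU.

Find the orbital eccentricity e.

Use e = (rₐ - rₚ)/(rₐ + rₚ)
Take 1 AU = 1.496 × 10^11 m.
rₚ = 0.1003 AU = 1.50049 × 10^10 m
rₐ = 1.425 AU = 2.1318 × 10^11 m
rₐ − rₚ = 1.98175 × 10^11 m
rₐ + rₚ = 2.28185 × 10^11 m
e = (rₐ − rₚ)/(rₐ + rₚ) = 0.868485

Final answer: e = 0.8685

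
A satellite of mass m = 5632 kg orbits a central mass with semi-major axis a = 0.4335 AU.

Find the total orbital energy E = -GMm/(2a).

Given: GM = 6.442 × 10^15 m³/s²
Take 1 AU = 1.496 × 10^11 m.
a = 0.4335 AU = 6.48516 × 10^10 m
GM = 6.442 × 10^15 m³/s²
2a = 1.29703 × 10^11 m
GMm = 6.442 × 10^15 × 5632 = 3.62813 × 10^19 m³·kg/s²
E = −GMm/(2a) = -2.79726 × 10^8 J ≈ -279.7 MJ

Final answer: -279.7 MJ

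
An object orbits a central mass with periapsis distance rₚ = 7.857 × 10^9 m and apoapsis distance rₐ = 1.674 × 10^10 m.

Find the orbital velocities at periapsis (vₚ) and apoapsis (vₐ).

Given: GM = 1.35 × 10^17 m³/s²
rₚ = 7.857 × 10^9 m
rₐ = 1.674 × 10^10 m
GM = 1.35 × 10^17 m³/s²
a = (rₚ + rₐ)/2 = 1.22985 × 10^10 m
Vis-viva: v² = GM (2/r − 1/a)
vₚ² = 1.35 × 10^17 × (2.5455 × 10^-10 − 8.13107 × 10^-11) = 2.33873 × 10^7 m²/s²
vₚ = 4836.04 m/s ≈ 4.836 km/s
vₐ² = 1.35 × 10^17 × (1.19474 × 10^-10 − 8.13107 × 10^-11) = 5.15208 × 10^6 m²/s²
vₐ = 2269.82 m/s ≈ 2.27 km/s

Final answer: vₚ = 4.836 km/s, vₐ = 2.27 km/s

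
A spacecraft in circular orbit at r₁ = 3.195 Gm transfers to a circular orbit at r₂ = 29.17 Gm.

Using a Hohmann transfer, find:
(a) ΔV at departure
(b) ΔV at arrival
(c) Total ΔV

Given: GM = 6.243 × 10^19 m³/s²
r₁ = 3.195 Gm = 3.195 × 10^9 m
r₂ = 29.17 Gm = 2.917 × 10^10 m
GM = 6.243 × 10^19 m³/s²
Transfer ellipse: a_t = (r₁ + r₂)/2 = 1.61825 × 10^10 m
Circular speed at r₁: v₁ = √(GM/r₁) = 139785 m/s
Transfer speed at r₁ (periapsis): v₁ₜ = √(GM(2/r₁ − 1/a_t)) = 187675 m/s
(a) ΔV₁ = v₁ₜ − v₁ = 47889.9 m/s ≈ 47.89 km/s
Circular speed at r₂: v₂ = √(GM/r₂) = 46262.4 m/s
Transfer speed at r₂ (apoapsis): v₂ₜ = √(GM(2/r₂ − 1/a_t)) = 20556.1 m/s
(b) ΔV₂ = v₂ − v₂ₜ = 25706.3 m/s ≈ 25.71 km/s
(c) ΔV_total = ΔV₁ + ΔV₂ = 73596.2 m/s ≈ 73.6 km/s

Final answer:
(a) ΔV₁ = 47.89 km/s
(b) ΔV₂ = 25.71 km/s
(c) ΔV_total = 73.6 km/s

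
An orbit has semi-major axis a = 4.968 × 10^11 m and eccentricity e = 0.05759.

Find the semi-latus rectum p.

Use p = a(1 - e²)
a = 4.968 × 10^11 m
e = 0.05759,  e² = 0.00331661,  1 − e² = 0.996683
p = a(1 − e²) = 4.968 × 10^11 m × 0.996683 = 4.95152 × 10^11 m ≈ 4.952 × 10^11 m

Final answer: p = 4.952 × 10^11 m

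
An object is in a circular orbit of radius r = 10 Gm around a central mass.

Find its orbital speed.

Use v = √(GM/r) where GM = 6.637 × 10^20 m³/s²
r = 10 Gm = 1 × 10^10 m
GM = 6.637 × 10^20 m³/s²
GM/r = (6.637 × 10^20) / (1 × 10^10) = 6.637 × 10^10 m²/s²
v = √(GM/r) = 257624 m/s ≈ 257.6 km/s

Final answer: 257.6 km/s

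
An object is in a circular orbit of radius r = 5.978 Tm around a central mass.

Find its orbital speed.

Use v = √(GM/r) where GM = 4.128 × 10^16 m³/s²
r = 5.978 Tm = 5.978 × 10^12 m
GM = 4.128 × 10^16 m³/s²
GM/r = (4.128 × 10^16) / (5.978 × 10^12) = 6905.32 m²/s²
v = √(GM/r) = 83.0983 m/s ≈ 83.1 m/s

Final answer: 83.1 m/s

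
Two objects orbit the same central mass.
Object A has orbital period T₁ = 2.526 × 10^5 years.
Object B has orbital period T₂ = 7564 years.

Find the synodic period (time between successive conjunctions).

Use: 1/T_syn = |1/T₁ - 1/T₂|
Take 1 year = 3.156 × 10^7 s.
T₁ = 2.526 × 10^5 years = 7.97206 × 10^12 s
T₂ = 7564 years = 2.3872 × 10^11 s
1/T₁ = 1.25438 × 10^-13 s⁻¹
1/T₂ = 4.18901 × 10^-12 s⁻¹
|1/T₁ − 1/T₂| = 4.06357 × 10^-12 s⁻¹
T_syn = 1 / |1/T₁ − 1/T₂| = 2.46089 × 10^11 s ≈ 7797 years

Final answer: T_syn = 7797 years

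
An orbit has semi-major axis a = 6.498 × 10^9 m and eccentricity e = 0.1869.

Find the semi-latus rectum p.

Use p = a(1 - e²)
a = 6.498 × 10^9 m
e = 0.1869,  e² = 0.0349316,  1 − e² = 0.965068
p = a(1 − e²) = 6.498 × 10^9 m × 0.965068 = 6.27101 × 10^9 m ≈ 6.271 × 10^9 m

Final answer: p = 6.271 × 10^9 m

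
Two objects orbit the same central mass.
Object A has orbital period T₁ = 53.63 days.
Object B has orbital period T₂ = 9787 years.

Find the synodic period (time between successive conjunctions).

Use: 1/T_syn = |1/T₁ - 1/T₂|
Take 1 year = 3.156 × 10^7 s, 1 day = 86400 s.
T₁ = 53.63 days = 4.63363 × 10^6 s
T₂ = 9787 years = 3.08878 × 10^11 s
1/T₁ = 2.15813 × 10^-7 s⁻¹
1/T₂ = 3.23753 × 10^-12 s⁻¹
|1/T₁ − 1/T₂| = 2.1581 × 10^-7 s⁻¹
T_syn = 1 / |1/T₁ − 1/T₂| = 4.6337 × 10^6 s ≈ 53.63 days

Final answer: T_syn = 53.63 days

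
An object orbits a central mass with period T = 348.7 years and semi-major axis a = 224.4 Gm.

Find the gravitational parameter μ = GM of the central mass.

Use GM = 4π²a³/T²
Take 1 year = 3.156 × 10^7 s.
T = 348.7 years = 1.1005 × 10^10 s
a = 224.4 Gm = 2.244 × 10^11 m
a³ = 1.12997 × 10^34 m³
T² = 1.21109 × 10^20 s²
GM = 4π² × (1.12997 × 10^34) / (1.21109 × 10^20) = 3.68341 × 10^15 m³/s²
GM ≈ 3.683 × 10^15 m³/s²

Final answer: GM = 3.683 × 10^15 m³/s²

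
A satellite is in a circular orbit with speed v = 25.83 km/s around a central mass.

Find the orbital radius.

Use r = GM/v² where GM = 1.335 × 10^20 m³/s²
v = 25.83 km/s = 25830 m/s
GM = 1.335 × 10^20 m³/s²
v² = 6.67189 × 10^8 m²/s²
r = GM/v² = (1.335 × 10^20) / (6.67189 × 10^8) = 2.00093 × 10^11 m ≈ 200.1 Gm

Final answer: 200.1 Gm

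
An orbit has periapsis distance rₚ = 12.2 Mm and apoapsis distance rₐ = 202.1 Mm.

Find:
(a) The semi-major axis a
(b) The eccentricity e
rₚ = 12.2 Mm = 1.22 × 10^7 m
rₐ = 202.1 Mm = 2.021 × 10^8 m
(a) a = (rₚ + rₐ)/2 = 1.0715 × 10^8 m ≈ 107.2 Mm
(b) e = (rₐ − rₚ)/(rₐ + rₚ) = (1.899 × 10^8) / (2.143 × 10^8) = 0.886141

Final answer:
(a) a = 107.2 Mm
(b) e = 0.8861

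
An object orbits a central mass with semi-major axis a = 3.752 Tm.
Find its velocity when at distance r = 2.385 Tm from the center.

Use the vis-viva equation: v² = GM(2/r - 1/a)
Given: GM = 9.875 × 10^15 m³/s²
a = 3.752 Tm = 3.752 × 10^12 m
r = 2.385 Tm = 2.385 × 10^12 m
GM = 9.875 × 10^15 m³/s²
2/r − 1/a = 8.38574 × 10^-13 − 2.66525 × 10^-13 = 5.7205 × 10^-13 m⁻¹
v² = GM (2/r − 1/a) = 5648.99 m²/s²
v = 75.1598 m/s ≈ 75.16 m/s

Final answer: 75.16 m/s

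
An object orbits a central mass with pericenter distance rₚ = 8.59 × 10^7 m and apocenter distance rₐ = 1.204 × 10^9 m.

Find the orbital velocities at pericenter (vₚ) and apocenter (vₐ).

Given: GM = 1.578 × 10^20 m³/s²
rₚ = 8.59 × 10^7 m
rₐ = 1.204 × 10^9 m
GM = 1.578 × 10^20 m³/s²
a = (rₚ + rₐ)/2 = 6.4495 × 10^8 m
Vis-viva: v² = GM (2/r − 1/a)
vₚ² = 1.578 × 10^20 × (2.32829 × 10^-8 − 1.55051 × 10^-9) = 3.42937 × 10^12 m²/s²
vₚ = 1.85186 × 10^6 m/s ≈ 1852 km/s
vₐ² = 1.578 × 10^20 × (1.66113 × 10^-9 − 1.55051 × 10^-9) = 1.74561 × 10^10 m²/s²
vₐ = 132122 m/s ≈ 132.1 km/s

Final answer: vₚ = 1852 km/s, vₐ = 132.1 km/s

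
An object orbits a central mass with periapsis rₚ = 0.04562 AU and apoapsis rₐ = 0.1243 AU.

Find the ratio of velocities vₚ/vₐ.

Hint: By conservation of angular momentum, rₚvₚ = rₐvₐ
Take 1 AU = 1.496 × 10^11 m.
rₚ = 0.04562 AU = 6.82475 × 10^9 m
rₐ = 0.1243 AU = 1.85953 × 10^10 m
rₚvₚ = rₐvₐ  ⇒  vₚ/vₐ = rₐ/rₚ
vₚ/vₐ = (1.85953 × 10^10) / (6.82475 × 10^9) = 2.72468

Final answer: vₚ/vₐ = 2.725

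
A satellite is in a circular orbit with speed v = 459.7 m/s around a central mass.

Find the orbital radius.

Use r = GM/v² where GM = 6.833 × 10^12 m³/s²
v = 459.7 m/s
GM = 6.833 × 10^12 m³/s²
v² = 211324 m²/s²
r = GM/v² = (6.833 × 10^12) / 211324 = 3.23342 × 10^7 m ≈ 32.33 Mm

Final answer: 32.33 Mm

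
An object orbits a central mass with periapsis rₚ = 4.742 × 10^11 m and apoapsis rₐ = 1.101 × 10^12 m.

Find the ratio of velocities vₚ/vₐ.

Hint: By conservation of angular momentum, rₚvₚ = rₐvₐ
rₚ = 4.742 × 10^11 m
rₐ = 1.101 × 10^12 m
rₚvₚ = rₐvₐ  ⇒  vₚ/vₐ = rₐ/rₚ
vₚ/vₐ = (1.101 × 10^12) / (4.742 × 10^11) = 2.32181

Final answer: vₚ/vₐ = 2.322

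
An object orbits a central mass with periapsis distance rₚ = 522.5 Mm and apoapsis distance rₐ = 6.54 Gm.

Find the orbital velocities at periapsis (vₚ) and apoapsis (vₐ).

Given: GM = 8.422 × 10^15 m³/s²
rₚ = 522.5 Mm = 5.225 × 10^8 m
rₐ = 6.54 Gm = 6.54 × 10^9 m
GM = 8.422 × 10^15 m³/s²
a = (rₚ + rₐ)/2 = 3.53125 × 10^9 m
Vis-viva: v² = GM (2/r − 1/a)
vₚ² = 8.422 × 10^15 × (3.82775 × 10^-9 − 2.83186 × 10^-10) = 2.98523 × 10^7 m²/s²
vₚ = 5463.73 m/s ≈ 5.464 km/s
vₐ² = 8.422 × 10^15 × (3.0581 × 10^-10 − 2.83186 × 10^-10) = 190544 m²/s²
vₐ = 436.513 m/s ≈ 436.5 m/s

Final answer: vₚ = 5.464 km/s, vₐ = 436.5 m/s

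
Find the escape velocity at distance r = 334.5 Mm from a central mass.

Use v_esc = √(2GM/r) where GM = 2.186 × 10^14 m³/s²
r = 334.5 Mm = 3.345 × 10^8 m
GM = 2.186 × 10^14 m³/s²
2GM/r = 2 × (2.186 × 10^14) / (3.345 × 10^8) = 1.30703 × 10^6 m²/s²
v_esc = √(2GM/r) = 1143.25 m/s ≈ 1.143 km/s

Final answer: 1.143 km/s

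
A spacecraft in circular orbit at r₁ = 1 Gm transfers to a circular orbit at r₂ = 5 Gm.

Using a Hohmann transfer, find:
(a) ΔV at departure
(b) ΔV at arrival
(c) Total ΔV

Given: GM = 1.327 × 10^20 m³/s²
r₁ = 1 Gm = 1 × 10^9 m
r₂ = 5 Gm = 5 × 10^9 m
GM = 1.327 × 10^20 m³/s²
Transfer ellipse: a_t = (r₁ + r₂)/2 = 3 × 10^9 m
Circular speed at r₁: v₁ = √(GM/r₁) = 364280 m/s
Transfer speed at r₁ (periapsis): v₁ₜ = √(GM(2/r₁ − 1/a_t)) = 470284 m/s
(a) ΔV₁ = v₁ₜ − v₁ = 106003 m/s ≈ 106 km/s
Circular speed at r₂: v₂ = √(GM/r₂) = 162911 m/s
Transfer speed at r₂ (apoapsis): v₂ₜ = √(GM(2/r₂ − 1/a_t)) = 94056.7 m/s
(b) ΔV₂ = v₂ − v₂ₜ = 68854.3 m/s ≈ 68.85 km/s
(c) ΔV_total = ΔV₁ + ΔV₂ = 174858 m/s ≈ 174.9 km/s

Final answer:
(a) ΔV₁ = 106 km/s
(b) ΔV₂ = 68.85 km/s
(c) ΔV_total = 174.9 km/s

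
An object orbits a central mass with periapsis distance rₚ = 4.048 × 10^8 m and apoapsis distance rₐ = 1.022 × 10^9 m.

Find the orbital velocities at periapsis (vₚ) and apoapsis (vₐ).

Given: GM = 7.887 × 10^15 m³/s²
rₚ = 4.048 × 10^8 m
rₐ = 1.022 × 10^9 m
GM = 7.887 × 10^15 m³/s²
a = (rₚ + rₐ)/2 = 7.134 × 10^8 m
Vis-viva: v² = GM (2/r − 1/a)
vₚ² = 7.887 × 10^15 × (4.94071 × 10^-9 − 1.40174 × 10^-9) = 2.79119 × 10^7 m²/s²
vₚ = 5283.17 m/s ≈ 5.283 km/s
vₐ² = 7.887 × 10^15 × (1.95695 × 10^-9 − 1.40174 × 10^-9) = 4.37893 × 10^6 m²/s²
vₐ = 2092.59 m/s ≈ 2.093 km/s

Final answer: vₚ = 5.283 km/s, vₐ = 2.093 km/s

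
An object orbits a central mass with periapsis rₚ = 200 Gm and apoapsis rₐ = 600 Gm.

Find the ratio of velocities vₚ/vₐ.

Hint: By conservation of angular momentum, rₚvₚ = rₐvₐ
rₚ = 200 Gm = 2 × 10^11 m
rₐ = 600 Gm = 6 × 10^11 m
rₚvₚ = rₐvₐ  ⇒  vₚ/vₐ = rₐ/rₚ
vₚ/vₐ = (6 × 10^11) / (2 × 10^11) = 3

Final answer: vₚ/vₐ = 3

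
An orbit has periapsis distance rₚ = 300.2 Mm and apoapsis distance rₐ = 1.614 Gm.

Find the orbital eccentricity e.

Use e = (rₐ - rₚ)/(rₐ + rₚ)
rₚ = 300.2 Mm = 3.002 × 10^8 m
rₐ = 1.614 Gm = 1.614 × 10^9 m
rₐ − rₚ = 1.3138 × 10^9 m
rₐ + rₚ = 1.9142 × 10^9 m
e = (rₐ − rₚ)/(rₐ + rₚ) = 0.686344

Final answer: e = 0.6863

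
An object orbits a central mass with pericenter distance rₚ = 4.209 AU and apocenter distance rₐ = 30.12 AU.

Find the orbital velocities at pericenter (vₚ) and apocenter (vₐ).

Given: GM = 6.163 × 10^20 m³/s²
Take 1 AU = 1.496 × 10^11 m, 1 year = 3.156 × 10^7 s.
rₚ = 4.209 AU = 6.29666 × 10^11 m
rₐ = 30.12 AU = 4.50595 × 10^12 m
GM = 6.163 × 10^20 m³/s²
a = (rₚ + rₐ)/2 = 2.56781 × 10^12 m
Vis-viva: v² = GM (2/r − 1/a)
vₚ² = 6.163 × 10^20 × (3.17629 × 10^-12 − 3.89437 × 10^-13) = 1.71753 × 10^9 m²/s²
vₚ = 41443.1 m/s ≈ 8.743 AU/year
vₐ² = 6.163 × 10^20 × (4.43857 × 10^-13 − 3.89437 × 10^-13) = 3.35393 × 10^7 m²/s²
vₐ = 5791.31 m/s ≈ 1.222 AU/year

Final answer: vₚ = 8.743 AU/year, vₐ = 1.222 AU/year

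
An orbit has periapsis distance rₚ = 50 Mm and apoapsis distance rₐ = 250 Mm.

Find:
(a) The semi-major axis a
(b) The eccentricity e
rₚ = 50 Mm = 5 × 10^7 m
rₐ = 250 Mm = 2.5 × 10^8 m
(a) a = (rₚ + rₐ)/2 = 1.5 × 10^8 m ≈ 150 Mm
(b) e = (rₐ − rₚ)/(rₐ + rₚ) = (2 × 10^8) / (3 × 10^8) = 0.666667

Final answer:
(a) a = 150 Mm
(b) e = 0.6667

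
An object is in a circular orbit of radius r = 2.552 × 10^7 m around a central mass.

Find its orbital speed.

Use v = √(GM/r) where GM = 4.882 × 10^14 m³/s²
r = 2.552 × 10^7 m
GM = 4.882 × 10^14 m³/s²
GM/r = (4.882 × 10^14) / (2.552 × 10^7) = 1.91301 × 10^7 m²/s²
v = √(GM/r) = 4373.8 m/s ≈ 4.374 km/s

Final answer: 4.374 km/s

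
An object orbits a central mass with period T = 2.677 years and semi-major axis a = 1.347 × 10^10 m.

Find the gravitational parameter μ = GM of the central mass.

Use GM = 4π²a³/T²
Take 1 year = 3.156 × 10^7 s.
T = 2.677 years = 8.44861 × 10^7 s
a = 1.347 × 10^10 m
a³ = 2.44401 × 10^30 m³
T² = 7.1379 × 10^15 s²
GM = 4π² × (2.44401 × 10^30) / (7.1379 × 10^15) = 1.35174 × 10^16 m³/s²
GM ≈ 1.352 × 10^16 m³/s²

Final answer: GM = 1.352 × 10^16 m³/s²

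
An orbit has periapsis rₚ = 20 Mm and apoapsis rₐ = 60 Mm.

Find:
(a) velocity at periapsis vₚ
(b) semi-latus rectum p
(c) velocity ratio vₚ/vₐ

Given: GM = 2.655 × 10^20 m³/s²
rₚ = 20 Mm = 2 × 10^7 m
rₐ = 60 Mm = 6 × 10^7 m
GM = 2.655 × 10^20 m³/s²
a = (rₚ + rₐ)/2 = 4 × 10^7 m
e = (rₐ − rₚ)/(rₐ + rₚ) = (4 × 10^7) / (8 × 10^7) = 0.5
(a) vₚ² = GM (2/rₚ − 1/a) = 2.655 × 10^20 × (1 × 10^-7 − 2.5 × 10^-8) = 1.99125 × 10^13 m²/s²;  vₚ = 4.46234 × 10^6 m/s ≈ 4462 km/s
(b) 1 − e² = 0.75;  p = a(1 − e²) = 4 × 10^7 × 0.75 = 3 × 10^7 m ≈ 30 Mm
(c) vₚ/vₐ = rₐ/rₚ (angular momentum) = (6 × 10^7) / (2 × 10^7) = 3 ≈ 3

Final answer:
(a) velocity at periapsis vₚ = 4462 km/s
(b) semi-latus rectum p = 30 Mm
(c) velocity ratio vₚ/vₐ = 3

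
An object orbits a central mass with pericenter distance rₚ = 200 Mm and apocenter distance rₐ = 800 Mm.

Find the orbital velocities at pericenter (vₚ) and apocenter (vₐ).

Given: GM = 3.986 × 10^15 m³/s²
rₚ = 200 Mm = 2 × 10^8 m
rₐ = 800 Mm = 8 × 10^8 m
GM = 3.986 × 10^15 m³/s²
a = (rₚ + rₐ)/2 = 5 × 10^8 m
Vis-viva: v² = GM (2/r − 1/a)
vₚ² = 3.986 × 10^15 × (1 × 10^-8 − 2 × 10^-9) = 3.1888 × 10^7 m²/s²
vₚ = 5646.95 m/s ≈ 5.647 km/s
vₐ² = 3.986 × 10^15 × (2.5 × 10^-9 − 2 × 10^-9) = 1.993 × 10^6 m²/s²
vₐ = 1411.74 m/s ≈ 1.412 km/s

Final answer: vₚ = 5.647 km/s, vₐ = 1.412 km/s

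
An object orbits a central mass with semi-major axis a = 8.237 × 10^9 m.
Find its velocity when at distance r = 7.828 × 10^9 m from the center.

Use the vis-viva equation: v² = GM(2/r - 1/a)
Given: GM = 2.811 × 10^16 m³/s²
a = 8.237 × 10^9 m
r = 7.828 × 10^9 m
GM = 2.811 × 10^16 m³/s²
2/r − 1/a = 2.55493 × 10^-10 − 1.21403 × 10^-10 = 1.3409 × 10^-10 m⁻¹
v² = GM (2/r − 1/a) = 3.76926 × 10^6 m²/s²
v = 1941.46 m/s ≈ 1.941 km/s

Final answer: 1.941 km/s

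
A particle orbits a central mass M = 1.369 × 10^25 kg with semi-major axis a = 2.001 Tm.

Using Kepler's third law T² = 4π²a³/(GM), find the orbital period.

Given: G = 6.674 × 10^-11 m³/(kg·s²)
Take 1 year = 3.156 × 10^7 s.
M = 1.369 × 10^25 kg
GM = G × M = 6.674 × 10^-11 × 1.369 × 10^25 = 9.13671 × 10^14 m³/s²
a = 2.001 Tm = 2.001 × 10^12 m
a³ = 8.01201 × 10^36 m³
T = 2π √(a³/GM) = 2π √((8.01201 × 10^36) / (9.13671 × 10^14)) = 2π × 9.36431 × 10^10 s
T = 5.88377 × 10^11 s ≈ 1.864 × 10^4 years

Final answer: 1.864 × 10^4 years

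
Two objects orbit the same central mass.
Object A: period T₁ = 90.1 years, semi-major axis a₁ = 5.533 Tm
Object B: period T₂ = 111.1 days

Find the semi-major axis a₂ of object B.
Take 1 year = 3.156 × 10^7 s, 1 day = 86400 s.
T₁ = 90.1 years = 2.84356 × 10^9 s
T₂ = 111.1 days = 9.59904 × 10^6 s
a₁ = 5.533 Tm = 5.533 × 10^12 m
Kepler's third law: (T₂/T₁)² = (a₂/a₁)³  ⇒  a₂ = a₁ (T₂/T₁)^(2/3)
T₂/T₁ = 0.00337572
(T₂/T₁)^(2/3) = 0.0225032
a₂ = 5.533 × 10^12 m × 0.0225032 = 1.2451 × 10^11 m ≈ 124.5 Gm

Final answer: a₂ = 124.5 Gm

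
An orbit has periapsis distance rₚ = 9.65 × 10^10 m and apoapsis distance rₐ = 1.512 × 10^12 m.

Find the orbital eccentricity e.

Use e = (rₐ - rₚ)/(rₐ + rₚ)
rₚ = 9.65 × 10^10 m
rₐ = 1.512 × 10^12 m
rₐ − rₚ = 1.4155 × 10^12 m
rₐ + rₚ = 1.6085 × 10^12 m
e = (rₐ − rₚ)/(rₐ + rₚ) = 0.880012

Final answer: e = 0.88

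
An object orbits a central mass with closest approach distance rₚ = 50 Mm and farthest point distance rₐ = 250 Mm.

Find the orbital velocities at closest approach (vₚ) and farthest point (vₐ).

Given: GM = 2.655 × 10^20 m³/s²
rₚ = 50 Mm = 5 × 10^7 m
rₐ = 250 Mm = 2.5 × 10^8 m
GM = 2.655 × 10^20 m³/s²
a = (rₚ + rₐ)/2 = 1.5 × 10^8 m
Vis-viva: v² = GM (2/r − 1/a)
vₚ² = 2.655 × 10^20 × (4 × 10^-8 − 6.66667 × 10^-9) = 8.85 × 10^12 m²/s²
vₚ = 2.97489 × 10^6 m/s ≈ 2975 km/s
vₐ² = 2.655 × 10^20 × (8 × 10^-9 − 6.66667 × 10^-9) = 3.54 × 10^11 m²/s²
vₐ = 594979 m/s ≈ 595 km/s

Final answer: vₚ = 2975 km/s, vₐ = 595 km/s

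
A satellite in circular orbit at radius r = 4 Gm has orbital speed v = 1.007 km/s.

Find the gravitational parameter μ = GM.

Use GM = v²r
r = 4 Gm = 4 × 10^9 m
v = 1.007 km/s = 1007 m/s
v² = 1.01405 × 10^6 m²/s²
GM = v²r = 1.01405 × 10^6 × 4 × 10^9 = 4.0562 × 10^15 m³/s²
GM ≈ 4.056 × 10^15 m³/s²

Final answer: GM = 4.056 × 10^15 m³/s²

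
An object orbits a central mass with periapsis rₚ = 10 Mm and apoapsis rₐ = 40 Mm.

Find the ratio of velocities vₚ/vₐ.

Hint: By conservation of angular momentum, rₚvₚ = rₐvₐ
rₚ = 10 Mm = 1 × 10^7 m
rₐ = 40 Mm = 4 × 10^7 m
rₚvₚ = rₐvₐ  ⇒  vₚ/vₐ = rₐ/rₚ
vₚ/vₐ = (4 × 10^7) / (1 × 10^7) = 4

Final answer: vₚ/vₐ = 4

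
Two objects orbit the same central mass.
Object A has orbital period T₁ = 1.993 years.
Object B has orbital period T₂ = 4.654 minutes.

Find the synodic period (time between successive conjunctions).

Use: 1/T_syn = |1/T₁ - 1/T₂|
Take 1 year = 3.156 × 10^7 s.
T₁ = 1.993 years = 6.28991 × 10^7 s
T₂ = 4.654 minutes = 279.24 s
1/T₁ = 1.58985 × 10^-8 s⁻¹
1/T₂ = 0.00358115 s⁻¹
|1/T₁ − 1/T₂| = 0.00358113 s⁻¹
T_syn = 1 / |1/T₁ − 1/T₂| = 279.241 s ≈ 4.654 minutes

Final answer: T_syn = 4.654 minutes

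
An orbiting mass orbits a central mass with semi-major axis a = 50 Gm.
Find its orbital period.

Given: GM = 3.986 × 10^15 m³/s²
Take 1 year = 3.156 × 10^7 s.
a = 50 Gm = 5 × 10^10 m
GM = 3.986 × 10^15 m³/s²
a³ = 1.25 × 10^32 m³
T = 2π √(a³/GM) = 2π √((1.25 × 10^32) / (3.986 × 10^15)) = 2π × 1.77087 × 10^8 s
T = 1.11267 × 10^9 s ≈ 35.26 years

Final answer: 35.26 years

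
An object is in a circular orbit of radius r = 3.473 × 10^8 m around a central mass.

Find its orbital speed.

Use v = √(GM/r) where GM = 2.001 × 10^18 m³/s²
r = 3.473 × 10^8 m
GM = 2.001 × 10^18 m³/s²
GM/r = (2.001 × 10^18) / (3.473 × 10^8) = 5.76159 × 10^9 m²/s²
v = √(GM/r) = 75905.1 m/s ≈ 75.91 km/s

Final answer: 75.91 km/s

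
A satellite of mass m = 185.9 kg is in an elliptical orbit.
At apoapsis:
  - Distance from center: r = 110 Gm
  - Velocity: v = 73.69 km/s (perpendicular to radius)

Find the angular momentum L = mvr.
r = 110 Gm = 1.1 × 10^11 m
v = 73.69 km/s = 73690 m/s
vr = 73690 × 1.1 × 10^11 = 8.1059 × 10^15 m²/s
L = m × vr = 185.9 × 8.1059 × 10^15 = 1.50689 × 10^18 kg·m²/s ≈ 1.507 × 10^18 kg·m²/s

Final answer: L = 1.507 × 10^18 kg·m²/s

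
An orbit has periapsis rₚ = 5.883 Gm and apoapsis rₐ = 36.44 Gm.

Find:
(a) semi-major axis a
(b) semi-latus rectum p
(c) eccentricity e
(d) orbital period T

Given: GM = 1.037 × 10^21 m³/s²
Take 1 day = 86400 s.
rₚ = 5.883 Gm = 5.883 × 10^9 m
rₐ = 36.44 Gm = 3.644 × 10^10 m
GM = 1.037 × 10^21 m³/s²
a = (rₚ + rₐ)/2 = 2.11615 × 10^10 m
e = (rₐ − rₚ)/(rₐ + rₚ) = (3.0557 × 10^10) / (4.2323 × 10^10) = 0.721995
(a) a = 2.11615 × 10^10 m ≈ 21.16 Gm
(b) 1 − e² = 0.478723;  p = a(1 − e²) = 2.11615 × 10^10 × 0.478723 = 1.01305 × 10^10 m ≈ 10.13 Gm
(c) e = 0.721995 ≈ 0.722
(d) a³ = 9.47631 × 10^30 m³;  T = 2π √(a³/GM) = 2π × 95593.9 s = 600634 s ≈ 6.952 days

Final answer:
(a) semi-major axis a = 21.16 Gm
(b) semi-latus rectum p = 10.13 Gm
(c) eccentricity e = 0.722
(d) orbital period T = 6.952 days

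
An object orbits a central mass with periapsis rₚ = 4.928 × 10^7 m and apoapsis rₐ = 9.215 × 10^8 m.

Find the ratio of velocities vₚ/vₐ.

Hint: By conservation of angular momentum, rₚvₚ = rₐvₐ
rₚ = 4.928 × 10^7 m
rₐ = 9.215 × 10^8 m
rₚvₚ = rₐvₐ  ⇒  vₚ/vₐ = rₐ/rₚ
vₚ/vₐ = (9.215 × 10^8) / (4.928 × 10^7) = 18.6993

Final answer: vₚ/vₐ = 18.7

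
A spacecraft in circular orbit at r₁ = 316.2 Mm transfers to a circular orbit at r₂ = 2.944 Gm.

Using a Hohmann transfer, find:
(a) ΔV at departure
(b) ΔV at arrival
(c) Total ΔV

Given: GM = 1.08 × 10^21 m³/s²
r₁ = 316.2 Mm = 3.162 × 10^8 m
r₂ = 2.944 Gm = 2.944 × 10^9 m
GM = 1.08 × 10^21 m³/s²
Transfer ellipse: a_t = (r₁ + r₂)/2 = 1.6301 × 10^9 m
Circular speed at r₁: v₁ = √(GM/r₁) = 1.84812 × 10^6 m/s
Transfer speed at r₁ (periapsis): v₁ₜ = √(GM(2/r₁ − 1/a_t)) = 2.48366 × 10^6 m/s
(a) ΔV₁ = v₁ₜ − v₁ = 635540 m/s ≈ 635.5 km/s
Circular speed at r₂: v₂ = √(GM/r₂) = 605680 m/s
Transfer speed at r₂ (apoapsis): v₂ₜ = √(GM(2/r₂ − 1/a_t)) = 266758 m/s
(b) ΔV₂ = v₂ − v₂ₜ = 338922 m/s ≈ 338.9 km/s
(c) ΔV_total = ΔV₁ + ΔV₂ = 974462 m/s ≈ 974.5 km/s

Final answer:
(a) ΔV₁ = 635.5 km/s
(b) ΔV₂ = 338.9 km/s
(c) ΔV_total = 974.5 km/s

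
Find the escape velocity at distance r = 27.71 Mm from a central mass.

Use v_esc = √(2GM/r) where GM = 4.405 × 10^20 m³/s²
r = 27.71 Mm = 2.771 × 10^7 m
GM = 4.405 × 10^20 m³/s²
2GM/r = 2 × (4.405 × 10^20) / (2.771 × 10^7) = 3.17936 × 10^13 m²/s²
v_esc = √(2GM/r) = 5.63858 × 10^6 m/s ≈ 5639 km/s

Final answer: 5639 km/s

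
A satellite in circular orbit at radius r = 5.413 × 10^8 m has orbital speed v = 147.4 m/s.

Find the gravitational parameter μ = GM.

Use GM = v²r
r = 5.413 × 10^8 m
v = 147.4 m/s
v² = 21726.8 m²/s²
GM = v²r = 21726.8 × 5.413 × 10^8 = 1.17607 × 10^13 m³/s²
GM ≈ 1.176 × 10^13 m³/s²

Final answer: GM = 1.176 × 10^13 m³/s²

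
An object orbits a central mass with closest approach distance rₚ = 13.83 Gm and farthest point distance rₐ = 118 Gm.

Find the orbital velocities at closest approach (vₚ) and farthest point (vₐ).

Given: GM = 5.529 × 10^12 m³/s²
rₚ = 13.83 Gm = 1.383 × 10^10 m
rₐ = 118 Gm = 1.18 × 10^11 m
GM = 5.529 × 10^12 m³/s²
a = (rₚ + rₐ)/2 = 6.5915 × 10^10 m
Vis-viva: v² = GM (2/r − 1/a)
vₚ² = 5.529 × 10^12 × (1.44613 × 10^-10 − 1.51711 × 10^-11) = 715.685 m²/s²
vₚ = 26.7523 m/s ≈ 26.75 m/s
vₐ² = 5.529 × 10^12 × (1.69492 × 10^-11 − 1.51711 × 10^-11) = 9.83111 m²/s²
vₐ = 3.13546 m/s ≈ 3.135 m/s

Final answer: vₚ = 26.75 m/s, vₐ = 3.135 m/s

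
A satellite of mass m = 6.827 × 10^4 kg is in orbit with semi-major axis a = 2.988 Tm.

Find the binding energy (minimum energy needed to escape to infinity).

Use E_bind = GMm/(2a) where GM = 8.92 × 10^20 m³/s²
a = 2.988 Tm = 2.988 × 10^12 m
GM = 8.92 × 10^20 m³/s²
m = 6.827 × 10^4 kg
GMm = 8.92 × 10^20 × 68270 = 6.08968 × 10^25 m³·kg/s²
2a = 5.976 × 10^12 m
E_bind = GMm/(2a) = 1.01902 × 10^13 J ≈ 10.19 TJ

Final answer: 10.19 TJ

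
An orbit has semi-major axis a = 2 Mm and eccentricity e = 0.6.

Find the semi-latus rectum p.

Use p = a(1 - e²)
a = 2 Mm = 2 × 10^6 m
e = 0.6,  e² = 0.36,  1 − e² = 0.64
p = a(1 − e²) = 2 × 10^6 m × 0.64 = 1.28 × 10^6 m ≈ 1.28 Mm

Final answer: p = 1.28 Mm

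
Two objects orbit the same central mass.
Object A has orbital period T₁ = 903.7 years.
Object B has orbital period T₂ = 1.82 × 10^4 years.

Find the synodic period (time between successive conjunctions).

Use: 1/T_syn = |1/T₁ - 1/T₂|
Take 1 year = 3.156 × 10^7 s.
T₁ = 903.7 years = 2.85208 × 10^10 s
T₂ = 1.82 × 10^4 years = 5.74392 × 10^11 s
1/T₁ = 3.50622 × 10^-11 s⁻¹
1/T₂ = 1.74097 × 10^-12 s⁻¹
|1/T₁ − 1/T₂| = 3.33212 × 10^-11 s⁻¹
T_syn = 1 / |1/T₁ − 1/T₂| = 3.00109 × 10^10 s ≈ 950.9 years

Final answer: T_syn = 950.9 years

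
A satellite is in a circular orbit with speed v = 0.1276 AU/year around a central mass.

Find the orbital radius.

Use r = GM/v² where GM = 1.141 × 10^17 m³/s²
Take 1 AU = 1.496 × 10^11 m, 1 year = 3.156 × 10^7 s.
v = 0.1276 AU/year = 604.847 m/s
GM = 1.141 × 10^17 m³/s²
v² = 365839 m²/s²
r = GM/v² = (1.141 × 10^17) / 365839 = 3.11885 × 10^11 m ≈ 2.085 AU

Final answer: 2.085 AU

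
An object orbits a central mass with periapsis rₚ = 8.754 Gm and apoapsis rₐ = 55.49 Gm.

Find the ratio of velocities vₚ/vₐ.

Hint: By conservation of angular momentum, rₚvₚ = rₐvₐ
rₚ = 8.754 Gm = 8.754 × 10^9 m
rₐ = 55.49 Gm = 5.549 × 10^10 m
rₚvₚ = rₐvₐ  ⇒  vₚ/vₐ = rₐ/rₚ
vₚ/vₐ = (5.549 × 10^10) / (8.754 × 10^9) = 6.33882

Final answer: vₚ/vₐ = 6.339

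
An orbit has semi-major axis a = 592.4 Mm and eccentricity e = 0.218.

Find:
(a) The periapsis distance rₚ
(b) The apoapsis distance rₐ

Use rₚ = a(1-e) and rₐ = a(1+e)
a = 592.4 Mm = 5.924 × 10^8 m
e = 0.218:  1 − e = 0.782,  1 + e = 1.218
(a) rₚ = a(1 − e) = 5.924 × 10^8 m × 0.782 = 4.63257 × 10^8 m ≈ 463.3 Mm
(b) rₐ = a(1 + e) = 5.924 × 10^8 m × 1.218 = 7.21543 × 10^8 m ≈ 721.5 Mm

Final answer:
(a) rₚ = 463.3 Mm
(b) rₐ = 721.5 Mm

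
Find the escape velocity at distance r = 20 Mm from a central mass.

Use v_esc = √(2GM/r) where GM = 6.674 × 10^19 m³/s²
r = 20 Mm = 2 × 10^7 m
GM = 6.674 × 10^19 m³/s²
2GM/r = 2 × (6.674 × 10^19) / (2 × 10^7) = 6.674 × 10^12 m²/s²
v_esc = √(2GM/r) = 2.58341 × 10^6 m/s ≈ 2583 km/s

Final answer: 2583 km/s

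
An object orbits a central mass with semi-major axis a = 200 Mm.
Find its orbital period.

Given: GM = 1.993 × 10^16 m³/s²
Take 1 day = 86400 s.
a = 200 Mm = 2 × 10^8 m
GM = 1.993 × 10^16 m³/s²
a³ = 8 × 10^24 m³
T = 2π √(a³/GM) = 2π √((8 × 10^24) / (1.993 × 10^16)) = 2π × 20035.1 s
T = 125884 s ≈ 1.457 days

Final answer: 1.457 days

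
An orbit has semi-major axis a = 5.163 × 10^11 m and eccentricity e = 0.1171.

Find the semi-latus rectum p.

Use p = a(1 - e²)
a = 5.163 × 10^11 m
e = 0.1171,  e² = 0.0137124,  1 − e² = 0.986288
p = a(1 − e²) = 5.163 × 10^11 m × 0.986288 = 5.0922 × 10^11 m ≈ 5.092 × 10^11 m

Final answer: p = 5.092 × 10^11 m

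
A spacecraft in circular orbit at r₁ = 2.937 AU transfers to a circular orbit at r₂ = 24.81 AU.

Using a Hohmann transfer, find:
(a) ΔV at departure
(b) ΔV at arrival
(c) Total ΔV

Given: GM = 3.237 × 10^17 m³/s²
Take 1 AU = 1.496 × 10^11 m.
r₁ = 2.937 AU = 4.39375 × 10^11 m
r₂ = 24.81 AU = 3.71158 × 10^12 m
GM = 3.237 × 10^17 m³/s²
Transfer ellipse: a_t = (r₁ + r₂)/2 = 2.07548 × 10^12 m
Circular speed at r₁: v₁ = √(GM/r₁) = 858.329 m/s
Transfer speed at r₁ (periapsis): v₁ₜ = √(GM(2/r₁ − 1/a_t)) = 1147.82 m/s
(a) ΔV₁ = v₁ₜ − v₁ = 289.492 m/s ≈ 289.5 m/s
Circular speed at r₂: v₂ = √(GM/r₂) = 295.32 m/s
Transfer speed at r₂ (apoapsis): v₂ₜ = √(GM(2/r₂ − 1/a_t)) = 135.879 m/s
(b) ΔV₂ = v₂ − v₂ₜ = 159.441 m/s ≈ 159.4 m/s
(c) ΔV_total = ΔV₁ + ΔV₂ = 448.933 m/s ≈ 448.9 m/s

Final answer:
(a) ΔV₁ = 289.5 m/s
(b) ΔV₂ = 159.4 m/s
(c) ΔV_total = 448.9 m/s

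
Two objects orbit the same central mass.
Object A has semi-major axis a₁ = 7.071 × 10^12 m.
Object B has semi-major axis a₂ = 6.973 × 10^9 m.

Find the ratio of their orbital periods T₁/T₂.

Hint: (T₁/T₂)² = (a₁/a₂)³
a₁ = 7.071 × 10^12 m
a₂ = 6.973 × 10^9 m
a₁/a₂ = 1014.05
T₁/T₂ = (a₁/a₂)^(3/2) = (1014.05)^1.5 = 32291.8

Final answer: T₁/T₂ = 3.229 × 10^4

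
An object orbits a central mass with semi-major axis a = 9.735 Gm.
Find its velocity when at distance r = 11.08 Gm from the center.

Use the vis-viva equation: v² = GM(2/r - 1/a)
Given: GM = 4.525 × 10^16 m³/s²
a = 9.735 Gm = 9.735 × 10^9 m
r = 11.08 Gm = 1.108 × 10^10 m
GM = 4.525 × 10^16 m³/s²
2/r − 1/a = 1.80505 × 10^-10 − 1.02722 × 10^-10 = 7.77833 × 10^-11 m⁻¹
v² = GM (2/r − 1/a) = 3.51969 × 10^6 m²/s²
v = 1876.08 m/s ≈ 1.876 km/s

Final answer: 1.876 km/s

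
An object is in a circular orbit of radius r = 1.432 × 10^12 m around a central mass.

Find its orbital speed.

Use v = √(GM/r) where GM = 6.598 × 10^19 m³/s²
r = 1.432 × 10^12 m
GM = 6.598 × 10^19 m³/s²
GM/r = (6.598 × 10^19) / (1.432 × 10^12) = 4.60754 × 10^7 m²/s²
v = √(GM/r) = 6787.89 m/s ≈ 6.788 km/s

Final answer: 6.788 km/s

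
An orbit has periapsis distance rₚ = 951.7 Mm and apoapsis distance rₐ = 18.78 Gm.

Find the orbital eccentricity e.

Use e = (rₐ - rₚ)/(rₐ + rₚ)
rₚ = 951.7 Mm = 9.517 × 10^8 m
rₐ = 18.78 Gm = 1.878 × 10^10 m
rₐ − rₚ = 1.78283 × 10^10 m
rₐ + rₚ = 1.97317 × 10^10 m
e = (rₐ − rₚ)/(rₐ + rₚ) = 0.903536

Final answer: e = 0.9035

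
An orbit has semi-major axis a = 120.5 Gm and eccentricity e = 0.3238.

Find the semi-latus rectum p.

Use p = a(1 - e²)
a = 120.5 Gm = 1.205 × 10^11 m
e = 0.3238,  e² = 0.104846,  1 − e² = 0.895154
p = a(1 − e²) = 1.205 × 10^11 m × 0.895154 = 1.07866 × 10^11 m ≈ 107.9 Gm

Final answer: p = 107.9 Gm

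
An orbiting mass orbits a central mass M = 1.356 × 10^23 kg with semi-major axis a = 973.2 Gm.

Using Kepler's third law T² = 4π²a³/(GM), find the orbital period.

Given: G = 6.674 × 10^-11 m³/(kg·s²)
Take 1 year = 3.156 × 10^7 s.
M = 1.356 × 10^23 kg
GM = G × M = 6.674 × 10^-11 × 1.356 × 10^23 = 9.04994 × 10^12 m³/s²
a = 973.2 Gm = 9.732 × 10^11 m
a³ = 9.21735 × 10^35 m³
T = 2π √(a³/GM) = 2π √((9.21735 × 10^35) / (9.04994 × 10^12)) = 2π × 3.19139 × 10^11 s
T = 2.00521 × 10^12 s ≈ 6.354 × 10^4 years

Final answer: 6.354 × 10^4 years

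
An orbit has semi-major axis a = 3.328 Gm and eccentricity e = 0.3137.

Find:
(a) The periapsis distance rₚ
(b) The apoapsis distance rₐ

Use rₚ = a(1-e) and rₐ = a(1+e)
a = 3.328 Gm = 3.328 × 10^9 m
e = 0.3137:  1 − e = 0.6863,  1 + e = 1.3137
(a) rₚ = a(1 − e) = 3.328 × 10^9 m × 0.6863 = 2.28401 × 10^9 m ≈ 2.284 Gm
(b) rₐ = a(1 + e) = 3.328 × 10^9 m × 1.3137 = 4.37199 × 10^9 m ≈ 4.372 Gm

Final answer:
(a) rₚ = 2.284 Gm
(b) rₐ = 4.372 Gm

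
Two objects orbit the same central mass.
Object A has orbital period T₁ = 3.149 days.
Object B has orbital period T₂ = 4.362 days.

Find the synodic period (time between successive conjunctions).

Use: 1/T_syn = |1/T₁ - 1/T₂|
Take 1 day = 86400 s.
T₁ = 3.149 days = 272074 s
T₂ = 4.362 days = 376877 s
1/T₁ = 3.67548 × 10^-6 s⁻¹
1/T₂ = 2.65339 × 10^-6 s⁻¹
|1/T₁ − 1/T₂| = 1.02209 × 10^-6 s⁻¹
T_syn = 1 / |1/T₁ − 1/T₂| = 978388 s ≈ 11.32 days

Final answer: T_syn = 11.32 days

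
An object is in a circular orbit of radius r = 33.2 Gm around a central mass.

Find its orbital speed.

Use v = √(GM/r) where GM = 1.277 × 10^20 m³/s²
r = 33.2 Gm = 3.32 × 10^10 m
GM = 1.277 × 10^20 m³/s²
GM/r = (1.277 × 10^20) / (3.32 × 10^10) = 3.84639 × 10^9 m²/s²
v = √(GM/r) = 62019.2 m/s ≈ 62.02 km/s

Final answer: 62.02 km/s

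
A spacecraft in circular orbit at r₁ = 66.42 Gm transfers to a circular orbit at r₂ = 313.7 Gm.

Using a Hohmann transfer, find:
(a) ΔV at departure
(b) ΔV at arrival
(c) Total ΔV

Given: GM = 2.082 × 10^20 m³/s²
r₁ = 66.42 Gm = 6.642 × 10^10 m
r₂ = 313.7 Gm = 3.137 × 10^11 m
GM = 2.082 × 10^20 m³/s²
Transfer ellipse: a_t = (r₁ + r₂)/2 = 1.9006 × 10^11 m
Circular speed at r₁: v₁ = √(GM/r₁) = 55987.5 m/s
Transfer speed at r₁ (periapsis): v₁ₜ = √(GM(2/r₁ − 1/a_t)) = 71928.8 m/s
(a) ΔV₁ = v₁ₜ − v₁ = 15941.3 m/s ≈ 15.94 km/s
Circular speed at r₂: v₂ = √(GM/r₂) = 25762.2 m/s
Transfer speed at r₂ (apoapsis): v₂ₜ = √(GM(2/r₂ − 1/a_t)) = 15229.6 m/s
(b) ΔV₂ = v₂ − v₂ₜ = 10532.7 m/s ≈ 10.53 km/s
(c) ΔV_total = ΔV₁ + ΔV₂ = 26474 m/s ≈ 26.47 km/s

Final answer:
(a) ΔV₁ = 15.94 km/s
(b) ΔV₂ = 10.53 km/s
(c) ΔV_total = 26.47 km/s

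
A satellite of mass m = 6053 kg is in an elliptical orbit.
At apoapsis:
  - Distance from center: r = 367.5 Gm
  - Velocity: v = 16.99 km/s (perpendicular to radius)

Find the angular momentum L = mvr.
r = 367.5 Gm = 3.675 × 10^11 m
v = 16.99 km/s = 16990 m/s
vr = 16990 × 3.675 × 10^11 = 6.24382 × 10^15 m²/s
L = m × vr = 6053 × 6.24382 × 10^15 = 3.77939 × 10^19 kg·m²/s ≈ 3.779 × 10^19 kg·m²/s

Final answer: L = 3.779 × 10^19 kg·m²/s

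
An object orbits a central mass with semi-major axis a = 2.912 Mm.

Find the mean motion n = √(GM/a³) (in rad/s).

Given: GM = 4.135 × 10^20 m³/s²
a = 2.912 Mm = 2.912 × 10^6 m
GM = 4.135 × 10^20 m³/s²
a³ = 2.4693 × 10^19 m³
GM/a³ = (4.135 × 10^20) / (2.4693 × 10^19) = 16.7456 s⁻²
n = √(GM/a³) = 4.09214 rad/s ≈ 4.092 rad/s

Final answer: n = 4.092 rad/s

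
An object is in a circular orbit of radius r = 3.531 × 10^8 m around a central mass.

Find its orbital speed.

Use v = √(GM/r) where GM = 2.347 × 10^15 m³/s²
r = 3.531 × 10^8 m
GM = 2.347 × 10^15 m³/s²
GM/r = (2.347 × 10^15) / (3.531 × 10^8) = 6.64684 × 10^6 m²/s²
v = √(GM/r) = 2578.15 m/s ≈ 2.578 km/s

Final answer: 2.578 km/s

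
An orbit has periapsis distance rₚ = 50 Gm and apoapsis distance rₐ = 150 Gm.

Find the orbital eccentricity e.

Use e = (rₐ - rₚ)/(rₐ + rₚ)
rₚ = 50 Gm = 5 × 10^10 m
rₐ = 150 Gm = 1.5 × 10^11 m
rₐ − rₚ = 1 × 10^11 m
rₐ + rₚ = 2 × 10^11 m
e = (rₐ − rₚ)/(rₐ + rₚ) = 0.5

Final answer: e = 0.5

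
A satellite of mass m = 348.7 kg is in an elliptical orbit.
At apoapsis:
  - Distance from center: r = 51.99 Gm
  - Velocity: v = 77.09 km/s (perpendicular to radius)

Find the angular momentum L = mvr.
r = 51.99 Gm = 5.199 × 10^10 m
v = 77.09 km/s = 77090 m/s
vr = 77090 × 5.199 × 10^10 = 4.00791 × 10^15 m²/s
L = m × vr = 348.7 × 4.00791 × 10^15 = 1.39756 × 10^18 kg·m²/s ≈ 1.398 × 10^18 kg·m²/s

Final answer: L = 1.398 × 10^18 kg·m²/s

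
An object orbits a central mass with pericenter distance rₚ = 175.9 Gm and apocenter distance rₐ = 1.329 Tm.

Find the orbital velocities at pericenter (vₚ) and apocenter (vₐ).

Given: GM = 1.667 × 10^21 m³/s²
rₚ = 175.9 Gm = 1.759 × 10^11 m
rₐ = 1.329 Tm = 1.329 × 10^12 m
GM = 1.667 × 10^21 m³/s²
a = (rₚ + rₐ)/2 = 7.5245 × 10^11 m
Vis-viva: v² = GM (2/r − 1/a)
vₚ² = 1.667 × 10^21 × (1.13701 × 10^-11 − 1.32899 × 10^-12) = 1.67385 × 10^10 m²/s²
vₚ = 129377 m/s ≈ 129.4 km/s
vₐ² = 1.667 × 10^21 × (1.50489 × 10^-12 − 1.32899 × 10^-12) = 2.93224 × 10^8 m²/s²
vₐ = 17123.8 m/s ≈ 17.12 km/s

Final answer: vₚ = 129.4 km/s, vₐ = 17.12 km/s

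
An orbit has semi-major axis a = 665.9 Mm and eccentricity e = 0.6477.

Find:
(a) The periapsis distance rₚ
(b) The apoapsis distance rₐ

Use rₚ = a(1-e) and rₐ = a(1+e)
a = 665.9 Mm = 6.659 × 10^8 m
e = 0.6477:  1 − e = 0.3523,  1 + e = 1.6477
(a) rₚ = a(1 − e) = 6.659 × 10^8 m × 0.3523 = 2.34597 × 10^8 m ≈ 234.6 Mm
(b) rₐ = a(1 + e) = 6.659 × 10^8 m × 1.6477 = 1.0972 × 10^9 m ≈ 1.097 Gm

Final answer:
(a) rₚ = 234.6 Mm
(b) rₐ = 1.097 Gm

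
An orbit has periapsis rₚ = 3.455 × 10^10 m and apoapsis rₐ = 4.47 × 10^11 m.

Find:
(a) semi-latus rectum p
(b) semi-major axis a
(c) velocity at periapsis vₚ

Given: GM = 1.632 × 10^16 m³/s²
rₚ = 3.455 × 10^10 m
rₐ = 4.47 × 10^11 m
GM = 1.632 × 10^16 m³/s²
a = (rₚ + rₐ)/2 = 2.40775 × 10^11 m
e = (rₐ − rₚ)/(rₐ + rₚ) = (4.1245 × 10^11) / (4.8155 × 10^11) = 0.856505
(a) 1 − e² = 0.266399;  p = a(1 − e²) = 2.40775 × 10^11 × 0.266399 = 6.41422 × 10^10 m ≈ 6.414 × 10^10 m
(b) a = 2.40775 × 10^11 m ≈ 2.408 × 10^11 m
(c) vₚ² = GM (2/rₚ − 1/a) = 1.632 × 10^16 × (5.78871 × 10^-11 − 4.15326 × 10^-12) = 876937 m²/s²;  vₚ = 936.449 m/s ≈ 936.4 m/s

Final answer:
(a) semi-latus rectum p = 6.414 × 10^10 m
(b) semi-major axis a = 2.408 × 10^11 m
(c) velocity at periapsis vₚ = 936.4 m/s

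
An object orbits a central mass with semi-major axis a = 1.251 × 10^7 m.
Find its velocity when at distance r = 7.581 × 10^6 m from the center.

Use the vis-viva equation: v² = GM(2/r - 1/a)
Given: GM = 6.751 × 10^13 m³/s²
a = 1.251 × 10^7 m
r = 7.581 × 10^6 m
GM = 6.751 × 10^13 m³/s²
2/r − 1/a = 2.63817 × 10^-7 − 7.99361 × 10^-8 = 1.83881 × 10^-7 m⁻¹
v² = GM (2/r − 1/a) = 1.24138 × 10^7 m²/s²
v = 3523.33 m/s ≈ 3.523 km/s

Final answer: 3.523 km/s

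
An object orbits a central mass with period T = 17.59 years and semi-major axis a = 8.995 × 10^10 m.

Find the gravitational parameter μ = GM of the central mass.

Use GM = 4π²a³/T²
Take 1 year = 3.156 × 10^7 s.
T = 17.59 years = 5.5514 × 10^8 s
a = 8.995 × 10^10 m
a³ = 7.27786 × 10^32 m³
T² = 3.08181 × 10^17 s²
GM = 4π² × (7.27786 × 10^32) / (3.08181 × 10^17) = 9.32304 × 10^16 m³/s²
GM ≈ 9.323 × 10^16 m³/s²

Final answer: GM = 9.323 × 10^16 m³/s²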